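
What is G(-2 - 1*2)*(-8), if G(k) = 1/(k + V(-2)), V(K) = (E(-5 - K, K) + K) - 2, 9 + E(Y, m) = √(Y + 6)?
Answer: 68/143 + 4*√3/143 ≈ 0.52397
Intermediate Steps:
E(Y, m) = -9 + √(6 + Y) (E(Y, m) = -9 + √(Y + 6) = -9 + √(6 + Y))
V(K) = -11 + K + √(1 - K) (V(K) = ((-9 + √(6 + (-5 - K))) + K) - 2 = ((-9 + √(1 - K)) + K) - 2 = (-9 + K + √(1 - K)) - 2 = -11 + K + √(1 - K))
G(k) = 1/(-13 + k + √3) (G(k) = 1/(k + (-11 - 2 + √(1 - 1*(-2)))) = 1/(k + (-11 - 2 + √(1 + 2))) = 1/(k + (-11 - 2 + √3)) = 1/(k + (-13 + √3)) = 1/(-13 + k + √3))
G(-2 - 1*2)*(-8) = -8/(-13 + (-2 - 1*2) + √3) = -8/(-13 + (-2 - 2) + √3) = -8/(-13 - 4 + √3) = -8/(-17 + √3)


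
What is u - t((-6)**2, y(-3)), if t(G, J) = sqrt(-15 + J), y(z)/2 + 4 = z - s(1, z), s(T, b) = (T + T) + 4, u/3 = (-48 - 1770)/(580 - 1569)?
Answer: 5454/989 - I*sqrt(41) ≈ 5.5147 - 6.4031*I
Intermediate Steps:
u = 5454/989 (u = 3*((-48 - 1770)/(580 - 1569)) = 3*(-1818/(-989)) = 3*(-1818*(-1/989)) = 3*(1818/989) = 5454/989 ≈ 5.5147)
s(T, b) = 4 + 2*T (s(T, b) = 2*T + 4 = 4 + 2*T)
y(z) = -20 + 2*z (y(z) = -8 + 2*(z - (4 + 2*1)) = -8 + 2*(z - (4 + 2)) = -8 + 2*(z - 1*6) = -8 + 2*(z - 6) = -8 + 2*(-6 + z) = -8 + (-12 + 2*z) = -20 + 2*z)
u - t((-6)**2, y(-3)) = 5454/989 - sqrt(-15 + (-20 + 2*(-3))) = 5454/989 - sqrt(-15 + (-20 - 6)) = 5454/989 - sqrt(-15 - 26) = 5454/989 - sqrt(-41) = 5454/989 - I*sqrt(41)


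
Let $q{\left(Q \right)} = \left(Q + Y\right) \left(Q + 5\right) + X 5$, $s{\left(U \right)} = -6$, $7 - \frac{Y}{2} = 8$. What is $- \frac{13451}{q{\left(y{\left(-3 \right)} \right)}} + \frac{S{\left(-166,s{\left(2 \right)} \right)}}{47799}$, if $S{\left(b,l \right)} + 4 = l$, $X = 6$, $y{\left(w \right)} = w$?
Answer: $- \frac{642944549}{955980} \approx -672.55$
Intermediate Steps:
$Y = -2$ ($Y = 14 - 16 = -2$)
$S{\left(b,l \right)} = -4 + l$
$q{\left(Q \right)} = 30 + \left(-2 + Q\right) \left(5 + Q\right)$ ($q{\left(Q \right)} = \left(Q - 2\right) \left(Q + 5\right) + 6 \cdot 5 = \left(-2 + Q\right) \left(5 + Q\right) + 30 = 30 + \left(-2 + Q\right) \left(5 + Q\right)$)
$- \frac{13451}{q{\left(y{\left(-3 \right)} \right)}} + \frac{S{\left(-166,s{\left(2 \right)} \right)}}{47799} = - \frac{13451}{20 + \left(-3\right)^{2} + 3 \left(-3\right)} + \frac{-4 - 6}{47799} = - \frac{13451}{20 + 9 - 9} - \frac{10}{47799} = - \frac{13451}{20} - \frac{10}{47799} = - \frac{642944549}{955980}$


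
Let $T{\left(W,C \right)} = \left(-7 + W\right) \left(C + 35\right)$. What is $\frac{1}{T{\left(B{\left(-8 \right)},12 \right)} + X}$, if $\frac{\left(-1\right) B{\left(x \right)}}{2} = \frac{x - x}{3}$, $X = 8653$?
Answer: $\frac{1}{8324} \approx 0.00012013$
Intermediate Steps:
$B{\left(x \right)} = 0$ ($B{\left(x \right)} = - 2 \frac{x - x}{3} = - 2 \cdot 0 \cdot \frac{1}{3} = \left(-2\right) 0 = 0$)
$T{\left(W,C \right)} = \left(-7 + W\right) \left(35 + C\right)$
$\frac{1}{T{\left(B{\left(-8 \right)},12 \right)} + X} = \frac{1}{\left(-245 - 84 + 35 \cdot 0 + 12 \cdot 0\right) + 8653} = \frac{1}{\left(-245 - 84 + 0 + 0\right) + 8653} = \frac{1}{-329 + 8653} = \frac{1}{8324}$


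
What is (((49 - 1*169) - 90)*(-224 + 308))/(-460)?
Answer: 882/23 ≈ 38.348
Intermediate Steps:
(((49 - 1*169) - 90)*(-224 + 308))/(-460) = (((49 - 169) - 90)*84)*(-1/460) = ((-120 - 90)*84)*(-1/460) = -210*84*(-1/460) = -17640*(-1/460) = 882/23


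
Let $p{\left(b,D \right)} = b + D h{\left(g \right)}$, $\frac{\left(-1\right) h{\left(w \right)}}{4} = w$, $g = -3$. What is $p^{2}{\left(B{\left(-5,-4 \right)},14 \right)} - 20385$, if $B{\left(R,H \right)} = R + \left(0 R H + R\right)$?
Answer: $4579$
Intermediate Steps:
$B{\left(R,H \right)} = 2 R$ ($B{\left(R,H \right)} = R + \left(0 H + R\right) = R + \left(0 + R\right) = R + R = 2 R$)
$h{\left(w \right)} = - 4 w$
$p{\left(b,D \right)} = b + 12 D$ ($p{\left(b,D \right)} = b + D \left(\left(-4\right) \left(-3\right)\right) = b + D 12 = b + 12 D$)
$p^{2}{\left(B{\left(-5,-4 \right)},14 \right)} - 20385 = \left(2 \left(-5\right) + 12 \cdot 14\right)^{2} - 20385 = \left(-10 + 168\right)^{2} - 20385 = 158^{2} - 20385 = 24964 - 20385 = 4579$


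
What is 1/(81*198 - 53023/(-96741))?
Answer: 96741/1551585181 ≈ 6.2350e-5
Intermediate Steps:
1/(81*198 - 53023/(-96741)) = 1/(16038 - 53023*(-1/96741)) = 1/(16038 + 53023/96741) = 1/(1551585181/96741) = 96741/1551585181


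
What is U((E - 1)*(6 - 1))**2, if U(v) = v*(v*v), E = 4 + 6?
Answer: 8303765625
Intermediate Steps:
E = 10
U(v) = v**3 (U(v) = v*v**2 = v**3)
U((E - 1)*(6 - 1))**2 = (((10 - 1)*(6 - 1))**3)**2 = ((9*5)**3)**2 = (45**3)**2 = 91125**2 = 8303765625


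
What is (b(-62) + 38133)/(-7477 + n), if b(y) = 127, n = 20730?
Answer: 38260/13253 ≈ 2.8869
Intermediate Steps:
(b(-62) + 38133)/(-7477 + n) = (127 + 38133)/(-7477 + 20730) = 38260/13253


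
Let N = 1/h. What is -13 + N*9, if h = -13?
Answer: -178/13 ≈ -13.692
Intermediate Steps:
N = -1/13 (N = 1/(-13) = -1/13 ≈ -0.076923)
-13 + N*9 = -13 - 1/13*9 = -13 - 9/13 = -178/13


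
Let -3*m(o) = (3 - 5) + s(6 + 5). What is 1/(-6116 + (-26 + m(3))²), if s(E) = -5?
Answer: -9/50003 ≈ -0.00017999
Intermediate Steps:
m(o) = 7/3 (m(o) = -((3 - 5) - 5)/3 = -(-2 - 5)/3 = -⅓*(-7) = 7/3)
1/(-6116 + (-26 + m(3))²) = 1/(-6116 + (-26 + 7/3)²) = 1/(-6116 + (-71/3)²) = 1/(-6116 + 5041/9) = 1/(-50003/9) = -9/50003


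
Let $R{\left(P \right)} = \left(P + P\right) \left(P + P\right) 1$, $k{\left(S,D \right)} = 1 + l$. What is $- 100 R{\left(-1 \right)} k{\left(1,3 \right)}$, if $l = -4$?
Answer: $1200$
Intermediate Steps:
$k{\left(S,D \right)} = -3$ ($k{\left(S,D \right)} = 1 - 4 = -3$)
$R{\left(P \right)} = 4 P^{2}$ ($R{\left(P \right)} = 2 P 2 P 1 = 4 P^{2} \cdot 1 = 4 P^{2}$)
$- 100 R{\left(-1 \right)} k{\left(1,3 \right)} = - 100 \cdot 4 \left(-1\right)^{2} \left(-3\right) = - 100 \cdot 4 \cdot 1 \left(-3\right) = \left(-100\right) 4 \left(-3\right) = \left(-400\right) \left(-3\right) = 1200$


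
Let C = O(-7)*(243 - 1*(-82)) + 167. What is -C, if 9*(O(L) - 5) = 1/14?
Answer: -226117/126 ≈ -1794.6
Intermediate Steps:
O(L) = 631/126 (O(L) = 5 + (1/9)/14 = 5 + (1/9)*(1/14) = 5 + 1/126 = 631/126)
C = 226117/126 (C = 631*(243 - 1*(-82))/126 + 167 = 631*(243 + 82)/126 + 167 = (631/126)*325 + 167 = 205075/126 + 167 = 226117/126 ≈ 1794.6)
-C = -1*226117/126 = -226117/126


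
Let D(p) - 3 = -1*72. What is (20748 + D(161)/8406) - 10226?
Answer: 29482621/2802 ≈ 10522.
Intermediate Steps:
D(p) = -69 (D(p) = 3 - 1*72 = 3 - 72 = -69)
(20748 + D(161)/8406) - 10226 = (20748 - 69/8406) - 10226 = (20748 - 69*1/8406) - 10226 = (20748 - 23/2802) - 10226 = 58135873/2802 - 10226 = 29482621/2802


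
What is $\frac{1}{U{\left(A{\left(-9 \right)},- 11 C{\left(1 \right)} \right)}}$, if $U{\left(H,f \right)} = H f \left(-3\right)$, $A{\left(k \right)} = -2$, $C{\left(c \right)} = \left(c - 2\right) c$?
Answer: $\frac{1}{66} \approx 0.015152$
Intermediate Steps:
$C{\left(c \right)} = c \left(-2 + c\right)$ ($C{\left(c \right)} = \left(-2 + c\right) c = c \left(-2 + c\right)$)
$U{\left(H,f \right)} = - 3 H f$
$\frac{1}{U{\left(A{\left(-9 \right)},- 11 C{\left(1 \right)} \right)}} = \frac{1}{\left(-3\right) \left(-2\right) \left(- 11 \cdot 1 \left(-2 + 1\right)\right)} = \frac{1}{\left(-3\right) \left(-2\right) \left(- 11 \cdot 1 \left(-1\right)\right)} = \frac{1}{\left(-3\right) \left(-2\right) \left(\left(-11\right) \left(-1\right)\right)} = \frac{1}{\left(-3\right) \left(-2\right) 11} = \frac{1}{66}$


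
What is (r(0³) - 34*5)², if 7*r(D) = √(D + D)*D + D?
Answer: 28900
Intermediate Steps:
r(D) = D/7 + √2*D^(3/2)/7 (r(D) = (√(D + D)*D + D)/7 = (√(2*D)*D + D)/7 = ((√2*√D)*D + D)/7 = (√2*D^(3/2) + D)/7 = (D + √2*D^(3/2))/7 = D/7 + √2*D^(3/2)/7)
(r(0³) - 34*5)² = (((⅐)*0³ + √2*(0³)^(3/2)/7) - 34*5)² = (((⅐)*0 + √2*0^(3/2)/7) - 170)² = ((0 + (⅐)*√2*0) - 170)² = ((0 + 0) - 170)² = (0 - 170)² = (-170)² = 28900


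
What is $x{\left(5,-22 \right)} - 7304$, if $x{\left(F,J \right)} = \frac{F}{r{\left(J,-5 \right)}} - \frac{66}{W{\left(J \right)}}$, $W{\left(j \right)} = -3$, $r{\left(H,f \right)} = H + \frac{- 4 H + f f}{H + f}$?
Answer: $- \frac{5148509}{707} \approx -7282.2$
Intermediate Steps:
$r{\left(H,f \right)} = H + \frac{f^{2} - 4 H}{H + f}$ ($r{\left(H,f \right)} = H + \frac{- 4 H + f^{2}}{H + f} = H + \frac{f^{2} - 4 H}{H + f}$)
$x{\left(F,J \right)} = 22 + \frac{F \left(-5 + J\right)}{25 + J^{2} - 9 J}$ ($x{\left(F,J \right)} = \frac{F}{\frac{1}{J - 5} \left(J^{2} + \left(-5\right)^{2} - 4 J + J \left(-5\right)\right)} - \frac{66}{-3} = \frac{F}{\frac{1}{-5 + J} \left(J^{2} + 25 - 4 J - 5 J\right)} - -22 = \frac{F}{\frac{1}{-5 + J} \left(25 + J^{2} - 9 J\right)} + 22 = F \frac{-5 + J}{25 + J^{2} - 9 J} + 22 = \frac{F \left(-5 + J\right)}{25 + J^{2} - 9 J} + 22 = 22 + \frac{F \left(-5 + J\right)}{25 + J^{2} - 9 J}$)
$x{\left(5,-22 \right)} - 7304 = \frac{550 - -4356 + 22 \left(-22\right)^{2} + 5 \left(-5 - 22\right)}{25 + \left(-22\right)^{2} - -198} - 7304 = \frac{550 + 4356 + 22 \cdot 484 + 5 \left(-27\right)}{25 + 484 + 198} - 7304 = \frac{550 + 4356 + 10648 - 135}{707} - 7304 = \frac{1}{707} \cdot 15419 - 7304 = \frac{15419}{707} - 7304 = - \frac{5148509}{707}$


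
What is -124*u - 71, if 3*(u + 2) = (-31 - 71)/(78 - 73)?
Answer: 5101/5 ≈ 1020.2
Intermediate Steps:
u = -44/5 (u = -2 + ((-31 - 71)/(78 - 73))/3 = -2 + (-102/5)/3 = -2 + (-102*⅕)/3 = -2 + (⅓)*(-102/5) = -2 - 34/5 = -44/5 ≈ -8.8000)
-124*u - 71 = -124*(-44/5) - 71 = 5456/5 - 71 = 5101/5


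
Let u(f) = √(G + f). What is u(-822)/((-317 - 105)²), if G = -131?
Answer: I*√953/178084 ≈ 0.00017335*I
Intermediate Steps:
u(f) = √(-131 + f)
u(-822)/((-317 - 105)²) = √(-131 - 822)/((-317 - 105)²) = √(-953)/((-422)²) = (I*√953)/178084 = (I*√953)*(1/178084) = I*√953/178084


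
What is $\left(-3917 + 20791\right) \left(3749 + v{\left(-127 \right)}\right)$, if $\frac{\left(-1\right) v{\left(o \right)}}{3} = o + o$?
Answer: $76118614$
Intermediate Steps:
$v{\left(o \right)} = - 6 o$ ($v{\left(o \right)} = - 3 \left(o + o\right) = - 3 \cdot 2 o = - 6 o$)
$\left(-3917 + 20791\right) \left(3749 + v{\left(-127 \right)}\right) = \left(-3917 + 20791\right) \left(3749 - -762\right) = 16874 \left(3749 + 762\right) = 16874 \cdot 4511 = 76118614$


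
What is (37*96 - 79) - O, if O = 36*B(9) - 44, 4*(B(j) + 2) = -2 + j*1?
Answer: 3526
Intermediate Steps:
B(j) = -5/2 + j/4 (B(j) = -2 + (-2 + j*1)/4 = -2 + (-2 + j)/4 = -2 + (-½ + j/4) = -5/2 + j/4)
O = -53 (O = 36*(-5/2 + (¼)*9) - 44 = 36*(-5/2 + 9/4) - 44 = 36*(-¼) - 44 = -9 - 44 = -53)
(37*96 - 79) - O = (37*96 - 79) - 1*(-53) = (3552 - 79) + 53 = 3473 + 53 = 3526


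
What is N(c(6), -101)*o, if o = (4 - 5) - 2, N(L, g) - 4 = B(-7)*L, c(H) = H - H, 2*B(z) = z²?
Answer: -12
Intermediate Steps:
B(z) = z²/2
c(H) = 0
N(L, g) = 4 + 49*L/2 (N(L, g) = 4 + ((½)*(-7)²)*L = 4 + ((½)*49)*L = 4 + 49*L/2)
o = -3 (o = -1 - 2 = -3)
N(c(6), -101)*o = (4 + (49/2)*0)*(-3) = (4 + 0)*(-3) = 4*(-3) = -12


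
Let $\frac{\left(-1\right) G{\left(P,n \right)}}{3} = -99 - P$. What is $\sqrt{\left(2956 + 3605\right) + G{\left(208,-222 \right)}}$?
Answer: $\sqrt{7482} \approx 86.499$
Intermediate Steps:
$G{\left(P,n \right)} = 297 + 3 P$ ($G{\left(P,n \right)} = - 3 \left(-99 - P\right) = 297 + 3 P$)
$\sqrt{\left(2956 + 3605\right) + G{\left(208,-222 \right)}} = \sqrt{\left(2956 + 3605\right) + \left(297 + 3 \cdot 208\right)} = \sqrt{6561 + \left(297 + 624\right)} = \sqrt{6561 + 921} = \sqrt{7482}$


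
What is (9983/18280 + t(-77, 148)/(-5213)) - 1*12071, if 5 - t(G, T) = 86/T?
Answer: -42558790010037/3525864680 ≈ -12070.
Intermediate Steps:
t(G, T) = 5 - 86/T
(9983/18280 + t(-77, 148)/(-5213)) - 1*12071 = (9983/18280 + (5 - 86/148)/(-5213)) - 1*12071 = (9983*(1/18280) + (5 - 86*1/148)*(-1/5213)) - 12071 = (9983/18280 + (5 - 43/74)*(-1/5213)) - 12071 = (9983/18280 + (327/74)*(-1/5213)) - 12071 = (9983/18280 - 327/385762) - 12071 = 1922542243/3525864680 - 12071 = -42558790010037/3525864680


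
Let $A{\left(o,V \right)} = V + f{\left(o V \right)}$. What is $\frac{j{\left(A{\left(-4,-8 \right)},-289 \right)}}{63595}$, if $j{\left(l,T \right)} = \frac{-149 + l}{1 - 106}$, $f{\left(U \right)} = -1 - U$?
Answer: $\frac{38}{1335495} \approx 2.8454 \cdot 10^{-5}$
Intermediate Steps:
$A{\left(o,V \right)} = -1 + V - V o$ ($A{\left(o,V \right)} = V - \left(1 + o V\right) = V - \left(1 + V o\right) = -1 + V - V o$)
$j{\left(l,T \right)} = \frac{149}{105} - \frac{l}{105}$ ($j{\left(l,T \right)} = \frac{-149 + l}{-105} = \left(-149 + l\right) \left(- \frac{1}{105}\right) = \frac{149}{105} - \frac{l}{105}$)
$\frac{j{\left(A{\left(-4,-8 \right)},-289 \right)}}{63595} = \frac{\frac{149}{105} - \frac{-1 - 8 - \left(-8\right) \left(-4\right)}{105}}{63595} = \left(\frac{149}{105} - \frac{-1 - 8 - 32}{105}\right) \frac{1}{63595} = \left(\frac{149}{105} - - \frac{41}{105}\right) \frac{1}{63595} = \left(\frac{149}{105} + \frac{41}{105}\right) \frac{1}{63595} = \frac{38}{21} \cdot \frac{1}{63595} = \frac{38}{1335495}$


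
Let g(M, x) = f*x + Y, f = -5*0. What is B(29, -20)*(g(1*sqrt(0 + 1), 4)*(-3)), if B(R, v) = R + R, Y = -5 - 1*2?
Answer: 1218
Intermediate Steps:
Y = -7 (Y = -5 - 2 = -7)
f = 0
g(M, x) = -7 (g(M, x) = 0*x - 7 = 0 - 7 = -7)
B(R, v) = 2*R
B(29, -20)*(g(1*sqrt(0 + 1), 4)*(-3)) = (2*29)*(-7*(-3)) = 58*21 = 1218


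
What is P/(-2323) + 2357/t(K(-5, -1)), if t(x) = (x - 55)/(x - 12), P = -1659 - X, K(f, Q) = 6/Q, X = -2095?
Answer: 98529002/141703 ≈ 695.32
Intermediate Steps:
P = 436 (P = -1659 - 1*(-2095) = -1659 + 2095 = 436)
t(x) = (-55 + x)/(-12 + x)
P/(-2323) + 2357/t(K(-5, -1)) = 436/(-2323) + 2357/(((-55 + 6/(-1))/(-12 + 6/(-1)))) = 436*(-1/2323) + 2357/(((-55 + 6*(-1))/(-12 + 6*(-1)))) = -436/2323 + 2357/(((-55 - 6)/(-12 - 6))) = -436/2323 + 2357/((-61/(-18))) = -436/2323 + 2357/((-1/18*(-61))) = -436/2323 + 2357/(61/18) = -436/2323 + 2357*(18/61) = -436/2323 + 42426/61 = 98529002/141703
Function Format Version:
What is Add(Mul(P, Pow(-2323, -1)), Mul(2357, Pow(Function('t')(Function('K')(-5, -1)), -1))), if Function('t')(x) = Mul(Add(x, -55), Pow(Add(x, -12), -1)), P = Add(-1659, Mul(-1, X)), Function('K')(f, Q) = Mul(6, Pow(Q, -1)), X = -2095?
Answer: Rational(98529002, 141703) ≈ 695.32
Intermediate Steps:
P = 436 (P = Add(-1659, Mul(-1, -2095)) = Add(-1659, 2095) = 436)
Function('t')(x) = Mul(Pow(Add(-12, x), -1), Add(-55, x)) (Function('t')(x) = Mul(Add(-55, x), Pow(Add(-12, x), -1)) = Mul(Pow(Add(-12, x), -1), Add(-55, x)))
Add(Mul(P, Pow(-2323, -1)), Mul(2357, Pow(Function('t')(Function('K')(-5, -1)), -1))) = Add(Mul(436, Pow(-2323, -1)), Mul(2357, Pow(Mul(Pow(Add(-12, Mul(6, Pow(-1, -1))), -1), Add(-55, Mul(6, Pow(-1, -1)))), -1))) = Add(Mul(436, Rational(-1, 2323)), Mul(2357, Pow(Mul(Pow(Add(-12, Mul(6, -1)), -1), Add(-55, Mul(6, -1))), -1))) = Add(Rational(-436, 2323), Mul(2357, Pow(Mul(Pow(Add(-12, -6), -1), Add(-55, -6)), -1))) = Add(Rational(-436, 2323), Mul(2357, Pow(Mul(Pow(-18, -1), -61), -1))) = Add(Rational(-436, 2323), Mul(2357, Pow(Mul(Rational(-1, 18), -61), -1))) = Add(Rational(-436, 2323), Mul(2357, Pow(Rational(61, 18), -1))) = Add(Rational(-436, 2323), Mul(2357, Rational(18, 61))) = Add(Rational(-436, 2323), Rational(42426, 61)) = Rational(98529002, 141703)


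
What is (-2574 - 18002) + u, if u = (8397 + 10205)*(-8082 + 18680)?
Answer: 197123420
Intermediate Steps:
u = 197143996 (u = 18602*10598 = 197143996)
(-2574 - 18002) + u = (-2574 - 18002) + 197143996 = -20576 + 197143996 = 197123420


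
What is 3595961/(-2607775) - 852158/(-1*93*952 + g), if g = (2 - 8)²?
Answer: 38079875599/4615761750 ≈ 8.2500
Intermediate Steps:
g = 36 (g = (-6)² = 36)
3595961/(-2607775) - 852158/(-1*93*952 + g) = 3595961/(-2607775) - 852158/(-1*93*952 + 36) = 3595961*(-1/2607775) - 852158/(-93*952 + 36) = -3595961/2607775 - 852158/(-88536 + 36) = -3595961/2607775 - 852158/(-88500) = -3595961/2607775 - 852158*(-1/88500) = -3595961/2607775 + 426079/44250 = 38079875599/4615761750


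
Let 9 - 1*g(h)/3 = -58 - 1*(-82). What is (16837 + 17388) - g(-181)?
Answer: 34270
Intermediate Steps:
g(h) = -45 (g(h) = 27 - 3*(-58 - 1*(-82)) = 27 - 3*(-58 + 82) = 27 - 3*24 = 27 - 72 = -45)
(16837 + 17388) - g(-181) = (16837 + 17388) - 1*(-45) = 34225 + 45 = 34270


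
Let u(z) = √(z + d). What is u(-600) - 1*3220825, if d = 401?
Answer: -3220825 + I*√199 ≈ -3.2208e+6 + 14.107*I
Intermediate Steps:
u(z) = √(401 + z) (u(z) = √(z + 401) = √(401 + z))
u(-600) - 1*3220825 = √(401 - 600) - 1*3220825 = √(-199) - 3220825 = I*√199 - 3220825 = -3220825 + I*√199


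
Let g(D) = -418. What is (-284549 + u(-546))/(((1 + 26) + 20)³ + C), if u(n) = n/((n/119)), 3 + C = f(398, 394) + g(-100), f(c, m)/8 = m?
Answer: -47405/17759 ≈ -2.6693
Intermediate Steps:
f(c, m) = 8*m
C = 2731 (C = -3 + (8*394 - 418) = -3 + (3152 - 418) = -3 + 2734 = 2731)
u(n) = 119 (u(n) = n/((n*(1/119))) = n/((n/119)) = n*(119/n) = 119)
(-284549 + u(-546))/(((1 + 26) + 20)³ + C) = (-284549 + 119)/(((1 + 26) + 20)³ + 2731) = -284430/((27 + 20)³ + 2731) = -284430/(47³ + 2731) = -284430/(103823 + 2731) = -284430/106554 = -284430*1/106554 = -47405/17759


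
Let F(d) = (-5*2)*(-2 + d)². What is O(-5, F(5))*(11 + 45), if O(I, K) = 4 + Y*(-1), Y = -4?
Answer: 448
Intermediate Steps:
F(d) = -10*(-2 + d)²
O(I, K) = 8 (O(I, K) = 4 - 4*(-1) = 4 + 4 = 8)
O(-5, F(5))*(11 + 45) = 8*(11 + 45) = 8*56 = 448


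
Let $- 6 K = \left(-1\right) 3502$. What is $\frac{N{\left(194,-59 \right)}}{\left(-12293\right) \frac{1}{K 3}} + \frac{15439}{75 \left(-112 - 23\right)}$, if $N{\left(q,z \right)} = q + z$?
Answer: $- \frac{2583189752}{124466625} \approx -20.754$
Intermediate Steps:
$K = \frac{1751}{3}$ ($K = - \frac{\left(-1\right) 3502}{6} = \left(- \frac{1}{6}\right) \left(-3502\right) = \frac{1751}{3} \approx 583.67$)
$\frac{N{\left(194,-59 \right)}}{\left(-12293\right) \frac{1}{K 3}} + \frac{15439}{75 \left(-112 - 23\right)} = \frac{194 - 59}{\left(-12293\right) \frac{1}{\frac{1751}{3} \cdot 3}} + \frac{15439}{75 \left(-112 - 23\right)} = \frac{135}{\left(-12293\right) \frac{1}{1751}} + \frac{15439}{75 \left(-135\right)} = \frac{135}{\left(-12293\right) \frac{1}{1751}} + \frac{15439}{-10125} = \frac{135}{- \frac{12293}{1751}} + 15439 \left(- \frac{1}{10125}\right) = 135 \left(- \frac{1751}{12293}\right) - \frac{15439}{10125} = - \frac{236385}{12293} - \frac{15439}{10125} = - \frac{2583189752}{124466625}$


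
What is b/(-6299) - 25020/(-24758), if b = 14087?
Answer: -95582483/77975321 ≈ -1.2258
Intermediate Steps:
b/(-6299) - 25020/(-24758) = 14087/(-6299) - 25020/(-24758) = 14087*(-1/6299) - 25020*(-1/24758) = -14087/6299 + 12510/12379 = -95582483/77975321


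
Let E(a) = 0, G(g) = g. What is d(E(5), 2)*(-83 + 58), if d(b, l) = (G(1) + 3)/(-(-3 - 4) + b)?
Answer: -100/7 ≈ -14.286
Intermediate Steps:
d(b, l) = 4/(7 + b) (d(b, l) = (1 + 3)/(-(-3 - 4) + b) = 4/(-1*(-7) + b) = 4/(7 + b))
d(E(5), 2)*(-83 + 58) = (4/(7 + 0))*(-83 + 58) = (4/7)*(-25) = -100/7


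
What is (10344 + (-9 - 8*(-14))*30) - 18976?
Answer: -5542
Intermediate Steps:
(10344 + (-9 - 8*(-14))*30) - 18976 = (10344 + (-9 + 112)*30) - 18976 = (10344 + 103*30) - 18976 = (10344 + 3090) - 18976 = 13434 - 18976 = -5542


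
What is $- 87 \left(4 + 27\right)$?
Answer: $-2697$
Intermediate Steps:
$- 87 \left(4 + 27\right) = \left(-87\right) 31 = -2697$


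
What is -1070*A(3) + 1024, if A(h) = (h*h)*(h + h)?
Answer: -56756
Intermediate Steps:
A(h) = 2*h**3 (A(h) = h**2*(2*h) = 2*h**3)
-1070*A(3) + 1024 = -2140*3**3 + 1024 = -2140*27 + 1024 = -1070*54 + 1024 = -57780 + 1024 = -56756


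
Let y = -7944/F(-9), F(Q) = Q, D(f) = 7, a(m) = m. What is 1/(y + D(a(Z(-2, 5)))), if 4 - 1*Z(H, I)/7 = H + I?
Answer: 3/2669 ≈ 0.0011240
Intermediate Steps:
Z(H, I) = 28 - 7*H - 7*I (Z(H, I) = 28 - 7*(H + I) = 28 + (-7*H - 7*I) = 28 - 7*H - 7*I)
y = 2648/3 (y = -7944/(-9) = -7944*(-1/9) = 2648/3 ≈ 882.67)
1/(y + D(a(Z(-2, 5)))) = 1/(2648/3 + 7) = 1/(2669/3) = 3/2669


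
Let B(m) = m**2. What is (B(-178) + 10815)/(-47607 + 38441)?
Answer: -42499/9166 ≈ -4.6366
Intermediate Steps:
(B(-178) + 10815)/(-47607 + 38441) = ((-178)**2 + 10815)/(-47607 + 38441) = (31684 + 10815)/(-9166) = 42499*(-1/9166) = -42499/9166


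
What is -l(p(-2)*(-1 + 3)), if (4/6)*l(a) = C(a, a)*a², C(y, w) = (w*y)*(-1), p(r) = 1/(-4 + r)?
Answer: 1/54 ≈ 0.018519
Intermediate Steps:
C(y, w) = -w*y
l(a) = -3*a⁴/2 (l(a) = 3*((-a*a)*a²)/2 = 3*((-a²)*a²)/2 = 3*(-a⁴)/2 = -3*a⁴/2)
-l(p(-2)*(-1 + 3)) = -(-3)*((-1 + 3)/(-4 - 2))⁴/2 = -(-3)*(2/(-6))⁴/2 = -(-3)*(-⅙*2)⁴/2 = -(-3)*(-⅓)⁴/2 = -(-3)/(2*81) = -1*(-1/54) = 1/54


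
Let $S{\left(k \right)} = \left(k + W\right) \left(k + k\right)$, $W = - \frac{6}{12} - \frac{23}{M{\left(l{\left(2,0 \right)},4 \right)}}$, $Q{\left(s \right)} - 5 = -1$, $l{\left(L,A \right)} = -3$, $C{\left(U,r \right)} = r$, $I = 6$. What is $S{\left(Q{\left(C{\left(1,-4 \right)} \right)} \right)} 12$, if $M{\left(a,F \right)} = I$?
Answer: $-32$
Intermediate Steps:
$Q{\left(s \right)} = 4$ ($Q{\left(s \right)} = 5 - 1 = 4$)
$M{\left(a,F \right)} = 6$
$W = - \frac{13}{3}$ ($W = - \frac{6}{12} - \frac{23}{6} = \left(-6\right) \frac{1}{12} - \frac{23}{6} = - \frac{1}{2} - \frac{23}{6} = - \frac{13}{3} \approx -4.3333$)
$S{\left(k \right)} = 2 k \left(- \frac{13}{3} + k\right)$ ($S{\left(k \right)} = \left(k - \frac{13}{3}\right) \left(k + k\right) = \left(- \frac{13}{3} + k\right) 2 k = 2 k \left(- \frac{13}{3} + k\right)$)
$S{\left(Q{\left(C{\left(1,-4 \right)} \right)} \right)} 12 = \frac{2}{3} \cdot 4 \left(-13 + 3 \cdot 4\right) 12 = \frac{2}{3} \cdot 4 \left(-13 + 12\right) 12 = \frac{2}{3} \cdot 4 \left(-1\right) 12 = \left(- \frac{8}{3}\right) 12 = -32$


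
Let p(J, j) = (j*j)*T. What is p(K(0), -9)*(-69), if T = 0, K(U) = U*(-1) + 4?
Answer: 0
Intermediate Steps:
K(U) = 4 - U (K(U) = -U + 4 = 4 - U)
p(J, j) = 0 (p(J, j) = (j*j)*0 = j**2*0 = 0)
p(K(0), -9)*(-69) = 0*(-69) = 0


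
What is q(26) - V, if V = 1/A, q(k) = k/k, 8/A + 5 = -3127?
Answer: 785/2 ≈ 392.50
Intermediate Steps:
A = -2/783 (A = 8/(-5 - 3127) = 8/(-3132) = 8*(-1/3132) = -2/783 ≈ -0.0025543)
q(k) = 1
V = -783/2 (V = 1/(-2/783) = -783/2 ≈ -391.50)
q(26) - V = 1 - 1*(-783/2) = 1 + 783/2 = 785/2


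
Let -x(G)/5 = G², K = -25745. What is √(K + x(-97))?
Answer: I*√72790 ≈ 269.8*I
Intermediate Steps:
x(G) = -5*G²
√(K + x(-97)) = √(-25745 - 5*(-97)²) = √(-25745 - 5*9409) = √(-25745 - 47045) = √(-72790) = I*√72790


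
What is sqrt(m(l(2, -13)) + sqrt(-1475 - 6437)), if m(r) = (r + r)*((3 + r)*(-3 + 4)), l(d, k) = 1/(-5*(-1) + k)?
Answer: sqrt(-46 + 128*I*sqrt(1978))/8 ≈ 6.642 + 6.6959*I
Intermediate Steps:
l(d, k) = 1/(5 + k)
m(r) = 2*r*(3 + r) (m(r) = (2*r)*((3 + r)*1) = (2*r)*(3 + r) = 2*r*(3 + r))
sqrt(m(l(2, -13)) + sqrt(-1475 - 6437)) = sqrt(2*(3 + 1/(5 - 13))/(5 - 13) + sqrt(-1475 - 6437)) = sqrt(2*(3 + 1/(-8))/(-8) + sqrt(-7912)) = sqrt(2*(-1/8)*(3 - 1/8) + 2*I*sqrt(1978)) = sqrt(2*(-1/8)*(23/8) + 2*I*sqrt(1978)) = sqrt(-23/32 + 2*I*sqrt(1978))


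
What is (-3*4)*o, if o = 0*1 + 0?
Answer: 0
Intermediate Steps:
o = 0 (o = 0 + 0 = 0)
(-3*4)*o = -3*4*0 = -12*0 = 0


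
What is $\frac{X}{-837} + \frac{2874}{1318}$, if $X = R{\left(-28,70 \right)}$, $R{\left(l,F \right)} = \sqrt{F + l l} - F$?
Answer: $\frac{1248899}{551583} - \frac{\sqrt{854}}{837} \approx 2.2293$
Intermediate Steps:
$R{\left(l,F \right)} = \sqrt{F + l^{2}} - F$
$X = -70 + \sqrt{854}$ ($X = \sqrt{70 + \left(-28\right)^{2}} - 70 = \sqrt{70 + 784} - 70 = \sqrt{854} - 70 = -70 + \sqrt{854} \approx -40.777$)
$\frac{X}{-837} + \frac{2874}{1318} = \frac{-70 + \sqrt{854}}{-837} + \frac{2874}{1318} = \left(-70 + \sqrt{854}\right) \left(- \frac{1}{837}\right) + 2874 \cdot \frac{1}{1318} = \left(\frac{70}{837} - \frac{\sqrt{854}}{837}\right) + \frac{1437}{659} = \frac{1248899}{551583} - \frac{\sqrt{854}}{837}$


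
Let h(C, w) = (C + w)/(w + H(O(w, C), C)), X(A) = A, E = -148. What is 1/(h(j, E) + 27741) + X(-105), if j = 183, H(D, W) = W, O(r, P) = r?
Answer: -2912909/27742 ≈ -105.00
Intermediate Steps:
h(C, w) = 1 (h(C, w) = (C + w)/(w + C) = (C + w)/(C + w) = 1)
1/(h(j, E) + 27741) + X(-105) = 1/(1 + 27741) - 105 = 1/27742 - 105 = -2912909/27742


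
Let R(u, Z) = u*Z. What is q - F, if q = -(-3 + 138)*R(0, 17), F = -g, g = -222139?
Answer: -222139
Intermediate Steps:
R(u, Z) = Z*u
F = 222139 (F = -1*(-222139) = 222139)
q = 0 (q = -(-3 + 138)*17*0 = -135*0 = -1*0 = 0)
q - F = 0 - 1*222139 = 0 - 222139 = -222139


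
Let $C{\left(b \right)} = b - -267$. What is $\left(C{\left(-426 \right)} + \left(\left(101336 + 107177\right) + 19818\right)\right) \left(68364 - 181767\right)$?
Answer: $-25875389316$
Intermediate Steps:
$C{\left(b \right)} = 267 + b$ ($C{\left(b \right)} = b + 267 = 267 + b$)
$\left(C{\left(-426 \right)} + \left(\left(101336 + 107177\right) + 19818\right)\right) \left(68364 - 181767\right) = \left(\left(267 - 426\right) + \left(\left(101336 + 107177\right) + 19818\right)\right) \left(68364 - 181767\right) = \left(-159 + \left(208513 + 19818\right)\right) \left(-113403\right) = \left(-159 + 228331\right) \left(-113403\right) = 228172 \left(-113403\right) = -25875389316$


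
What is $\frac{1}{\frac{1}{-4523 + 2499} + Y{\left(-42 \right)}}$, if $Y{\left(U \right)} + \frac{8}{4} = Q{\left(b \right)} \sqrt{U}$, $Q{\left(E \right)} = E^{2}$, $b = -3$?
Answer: $- \frac{8195176}{13952945953} - \frac{36869184 i \sqrt{42}}{13952945953} \approx -0.00058734 - 0.017125 i$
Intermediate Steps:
$Y{\left(U \right)} = -2 + 9 \sqrt{U}$ ($Y{\left(U \right)} = -2 + \left(-3\right)^{2} \sqrt{U} = -2 + 9 \sqrt{U}$)
$\frac{1}{\frac{1}{-4523 + 2499} + Y{\left(-42 \right)}} = \frac{1}{\frac{1}{-4523 + 2499} - \left(2 - 9 \sqrt{-42}\right)} = \frac{1}{\frac{1}{-2024} - \left(2 - 9 i \sqrt{42}\right)} = \frac{1}{- \frac{1}{2024} - \left(2 - 9 i \sqrt{42}\right)} = \frac{1}{- \frac{4049}{2024} + 9 i \sqrt{42}}$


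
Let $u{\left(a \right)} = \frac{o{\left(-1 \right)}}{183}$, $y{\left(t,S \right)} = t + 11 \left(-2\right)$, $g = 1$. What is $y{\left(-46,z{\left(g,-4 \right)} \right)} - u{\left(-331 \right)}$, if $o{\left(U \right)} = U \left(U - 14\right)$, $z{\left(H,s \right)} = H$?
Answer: $- \frac{4153}{61} \approx -68.082$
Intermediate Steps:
$o{\left(U \right)} = U \left(-14 + U\right)$
$y{\left(t,S \right)} = -22 + t$ ($y{\left(t,S \right)} = t - 22 = -22 + t$)
$u{\left(a \right)} = \frac{5}{61}$ ($u{\left(a \right)} = \frac{\left(-1\right) \left(-14 - 1\right)}{183} = \left(-1\right) \left(-15\right) \frac{1}{183} = 15 \cdot \frac{1}{183} = \frac{5}{61}$)
$y{\left(-46,z{\left(g,-4 \right)} \right)} - u{\left(-331 \right)} = \left(-22 - 46\right) - \frac{5}{61} = -68 - \frac{5}{61} = - \frac{4153}{61}$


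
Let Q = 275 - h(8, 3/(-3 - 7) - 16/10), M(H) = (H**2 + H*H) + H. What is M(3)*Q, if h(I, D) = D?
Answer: 58149/10 ≈ 5814.9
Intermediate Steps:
M(H) = H + 2*H**2 (M(H) = (H**2 + H**2) + H = 2*H**2 + H = H + 2*H**2)
Q = 2769/10 (Q = 275 - (3/(-3 - 7) - 16/10) = 275 - (3/(-10) - 16*1/10) = 275 - (3*(-1/10) - 8/5) = 275 - (-3/10 - 8/5) = 275 - 1*(-19/10) = 275 + 19/10 = 2769/10 ≈ 276.90)
M(3)*Q = (3*(1 + 2*3))*(2769/10) = (3*(1 + 6))*(2769/10) = (3*7)*(2769/10) = 21*(2769/10) = 58149/10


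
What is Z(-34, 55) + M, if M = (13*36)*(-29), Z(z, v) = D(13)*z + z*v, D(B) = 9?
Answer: -15748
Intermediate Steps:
Z(z, v) = 9*z + v*z (Z(z, v) = 9*z + z*v = 9*z + v*z)
M = -13572 (M = 468*(-29) = -13572)
Z(-34, 55) + M = -34*(9 + 55) - 13572 = -34*64 - 13572 = -2176 - 13572 = -15748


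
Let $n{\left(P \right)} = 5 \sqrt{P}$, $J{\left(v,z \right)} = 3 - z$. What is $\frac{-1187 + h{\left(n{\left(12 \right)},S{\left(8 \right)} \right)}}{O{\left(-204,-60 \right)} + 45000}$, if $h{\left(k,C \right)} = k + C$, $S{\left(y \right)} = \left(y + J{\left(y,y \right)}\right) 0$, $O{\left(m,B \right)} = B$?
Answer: $- \frac{1187}{44940} + \frac{\sqrt{3}}{4494} \approx -0.026028$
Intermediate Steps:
$S{\left(y \right)} = 0$ ($S{\left(y \right)} = \left(y - \left(-3 + y\right)\right) 0 = 3 \cdot 0 = 0$)
$h{\left(k,C \right)} = C + k$
$\frac{-1187 + h{\left(n{\left(12 \right)},S{\left(8 \right)} \right)}}{O{\left(-204,-60 \right)} + 45000} = \frac{-1187 + \left(0 + 5 \sqrt{12}\right)}{-60 + 45000} = \frac{-1187 + \left(0 + 5 \cdot 2 \sqrt{3}\right)}{44940} = \left(-1187 + \left(0 + 10 \sqrt{3}\right)\right) \frac{1}{44940} = \left(-1187 + 10 \sqrt{3}\right) \frac{1}{44940} = - \frac{1187}{44940} + \frac{\sqrt{3}}{4494}$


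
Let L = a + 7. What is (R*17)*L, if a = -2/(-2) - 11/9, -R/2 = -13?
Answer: 26962/9 ≈ 2995.8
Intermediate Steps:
R = 26 (R = -2*(-13) = 26)
a = -2/9 (a = -2*(-½) - 11*⅑ = 1 - 11/9 = -2/9 ≈ -0.22222)
L = 61/9 (L = -2/9 + 7 = 61/9 ≈ 6.7778)
(R*17)*L = (26*17)*(61/9) = 442*(61/9) = 26962/9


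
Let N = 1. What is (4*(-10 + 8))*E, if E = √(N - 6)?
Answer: -8*I*√5 ≈ -17.889*I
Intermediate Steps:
E = I*√5 (E = √(1 - 6) = √(-5) = I*√5 ≈ 2.2361*I)
(4*(-10 + 8))*E = (4*(-10 + 8))*(I*√5) = (4*(-2))*(I*√5) = -8*I*√5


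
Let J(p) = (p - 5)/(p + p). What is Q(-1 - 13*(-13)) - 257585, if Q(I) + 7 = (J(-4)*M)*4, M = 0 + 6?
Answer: -257565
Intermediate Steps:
J(p) = (-5 + p)/(2*p) (J(p) = (-5 + p)/((2*p)) = (-5 + p)*(1/(2*p)) = (-5 + p)/(2*p))
M = 6
Q(I) = 20 (Q(I) = -7 + (((½)*(-5 - 4)/(-4))*6)*4 = -7 + (((½)*(-¼)*(-9))*6)*4 = -7 + ((9/8)*6)*4 = -7 + (27/4)*4 = -7 + 27 = 20)
Q(-1 - 13*(-13)) - 257585 = 20 - 257585 = -257565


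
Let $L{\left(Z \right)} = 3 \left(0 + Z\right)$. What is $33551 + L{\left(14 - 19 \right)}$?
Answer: $33536$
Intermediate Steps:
$L{\left(Z \right)} = 3 Z$
$33551 + L{\left(14 - 19 \right)} = 33551 + 3 \left(14 - 19\right) = 33551 + 3 \left(-5\right) = 33551 - 15 = 33536$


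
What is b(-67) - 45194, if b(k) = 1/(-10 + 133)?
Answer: -5558861/123 ≈ -45194.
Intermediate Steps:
b(k) = 1/123
b(-67) - 45194 = 1/123 - 45194 = -5558861/123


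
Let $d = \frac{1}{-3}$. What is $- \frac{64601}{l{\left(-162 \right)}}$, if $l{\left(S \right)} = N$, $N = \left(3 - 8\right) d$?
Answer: $- \frac{193803}{5} \approx -38761.0$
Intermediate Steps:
$d = - \frac{1}{3} \approx -0.33333$
$N = \frac{5}{3}$ ($N = \left(3 - 8\right) \left(- \frac{1}{3}\right) = \left(-5\right) \left(- \frac{1}{3}\right) = \frac{5}{3} \approx 1.6667$)
$l{\left(S \right)} = \frac{5}{3}$
$- \frac{64601}{l{\left(-162 \right)}} = - \frac{64601}{\frac{5}{3}} = \left(-64601\right) \frac{3}{5} = - \frac{193803}{5}$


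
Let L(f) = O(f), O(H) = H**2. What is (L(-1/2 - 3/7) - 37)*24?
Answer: -42498/49 ≈ -867.31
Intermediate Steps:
L(f) = f**2
(L(-1/2 - 3/7) - 37)*24 = ((-1/2 - 3/7)**2 - 37)*24 = ((-13/14)**2 - 37)*24 = (169/196 - 37)*24 = -7083/196*24 = -42498/49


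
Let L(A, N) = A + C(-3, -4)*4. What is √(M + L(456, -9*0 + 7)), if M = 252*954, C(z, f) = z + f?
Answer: 2*√60209 ≈ 490.75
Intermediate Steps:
C(z, f) = f + z
M = 240408
L(A, N) = -28 + A (L(A, N) = A + (-4 - 3)*4 = A - 7*4 = A - 28 = -28 + A)
√(M + L(456, -9*0 + 7)) = √(240408 + (-28 + 456)) = √(240408 + 428) = √240836 = 2*√60209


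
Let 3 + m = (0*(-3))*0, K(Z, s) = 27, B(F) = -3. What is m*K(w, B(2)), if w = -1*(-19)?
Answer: -81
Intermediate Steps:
w = 19
m = -3 (m = -3 + (0*(-3))*0 = -3 + 0*0 = -3 + 0 = -3)
m*K(w, B(2)) = -3*27 = -81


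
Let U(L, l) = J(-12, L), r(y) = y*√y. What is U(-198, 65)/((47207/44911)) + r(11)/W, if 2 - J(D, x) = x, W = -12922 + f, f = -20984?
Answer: 8982200/47207 - 11*√11/33906 ≈ 190.27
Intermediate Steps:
r(y) = y^(3/2)
W = -33906 (W = -12922 - 20984 = -33906)
J(D, x) = 2 - x
U(L, l) = 2 - L
U(-198, 65)/((47207/44911)) + r(11)/W = (2 - 1*(-198))/((47207/44911)) + 11^(3/2)/(-33906) = (2 + 198)/((47207*(1/44911))) + (11*√11)*(-1/33906) = 200/(47207/44911) - 11*√11/33906 = 200*(44911/47207) - 11*√11/33906 = 8982200/47207 - 11*√11/33906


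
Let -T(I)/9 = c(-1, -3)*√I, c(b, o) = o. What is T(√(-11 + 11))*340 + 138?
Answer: 138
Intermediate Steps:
T(I) = 27*√I (T(I) = -(-27)*√I = 27*√I)
T(√(-11 + 11))*340 + 138 = (27*√(√(-11 + 11)))*340 + 138 = (27*√(√0))*340 + 138 = (27*√0)*340 + 138 = (27*0)*340 + 138 = 0*340 + 138 = 0 + 138 = 138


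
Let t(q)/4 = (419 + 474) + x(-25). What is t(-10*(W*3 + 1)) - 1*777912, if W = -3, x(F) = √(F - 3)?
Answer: -774340 + 8*I*√7 ≈ -7.7434e+5 + 21.166*I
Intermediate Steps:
x(F) = √(-3 + F)
t(q) = 3572 + 8*I*√7 (t(q) = 4*((419 + 474) + √(-3 - 25)) = 4*(893 + √(-28)) = 4*(893 + 2*I*√7) = 3572 + 8*I*√7)
t(-10*(W*3 + 1)) - 1*777912 = (3572 + 8*I*√7) - 1*777912 = (3572 + 8*I*√7) - 777912 = -774340 + 8*I*√7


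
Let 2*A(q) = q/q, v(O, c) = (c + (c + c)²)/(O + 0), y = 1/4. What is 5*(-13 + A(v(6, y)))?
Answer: -125/2 ≈ -62.500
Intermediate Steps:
y = ¼ ≈ 0.25000
v(O, c) = (c + 4*c²)/O (v(O, c) = (c + (2*c)²)/O = (c + 4*c²)/O)
A(q) = ½ (A(q) = (q/q)/2 = (½)*1 = ½)
5*(-13 + A(v(6, y))) = 5*(-13 + ½) = 5*(-25/2) = -125/2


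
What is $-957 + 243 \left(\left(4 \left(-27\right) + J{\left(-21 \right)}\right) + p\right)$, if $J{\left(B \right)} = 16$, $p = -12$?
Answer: $-26229$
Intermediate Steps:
$-957 + 243 \left(\left(4 \left(-27\right) + J{\left(-21 \right)}\right) + p\right) = -957 + 243 \left(\left(4 \left(-27\right) + 16\right) - 12\right) = -957 + 243 \left(\left(-108 + 16\right) - 12\right) = -957 + 243 \left(-92 - 12\right) = -957 + 243 \left(-104\right) = -957 - 25272 = -26229$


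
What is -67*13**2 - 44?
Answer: -11367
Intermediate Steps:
-67*13**2 - 44 = -67*169 - 44 = -11323 - 44 = -11367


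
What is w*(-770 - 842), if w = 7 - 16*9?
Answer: 220844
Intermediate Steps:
w = -137 (w = 7 - 144 = -137)
w*(-770 - 842) = -137*(-770 - 842) = -137*(-1612) = 220844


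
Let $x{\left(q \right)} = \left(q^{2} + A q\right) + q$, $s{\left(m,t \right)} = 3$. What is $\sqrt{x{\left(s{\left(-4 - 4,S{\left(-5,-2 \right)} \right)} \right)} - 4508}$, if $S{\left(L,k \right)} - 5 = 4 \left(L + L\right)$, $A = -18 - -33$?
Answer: $i \sqrt{4451} \approx 66.716 i$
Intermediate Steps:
$A = 15$ ($A = -18 + 33 = 15$)
$S{\left(L,k \right)} = 5 + 8 L$ ($S{\left(L,k \right)} = 5 + 4 \left(L + L\right) = 5 + 4 \cdot 2 L = 5 + 8 L$)
$x{\left(q \right)} = q^{2} + 16 q$ ($x{\left(q \right)} = \left(q^{2} + 15 q\right) + q = q^{2} + 16 q$)
$\sqrt{x{\left(s{\left(-4 - 4,S{\left(-5,-2 \right)} \right)} \right)} - 4508} = \sqrt{3 \left(16 + 3\right) - 4508} = \sqrt{3 \cdot 19 - 4508} = \sqrt{57 - 4508} = \sqrt{-4451} = i \sqrt{4451}$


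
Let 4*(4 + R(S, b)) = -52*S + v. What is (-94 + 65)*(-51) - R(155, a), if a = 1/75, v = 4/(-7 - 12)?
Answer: 66463/19 ≈ 3498.1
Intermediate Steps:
v = -4/19 (v = 4/(-19) = 4*(-1/19) = -4/19 ≈ -0.21053)
a = 1/75 ≈ 0.013333
R(S, b) = -77/19 - 13*S (R(S, b) = -4 + (-52*S - 4/19)/4 = -4 + (-4/19 - 52*S)/4 = -4 + (-1/19 - 13*S) = -77/19 - 13*S)
(-94 + 65)*(-51) - R(155, a) = (-94 + 65)*(-51) - (-77/19 - 13*155) = -29*(-51) - (-77/19 - 2015) = 1479 - 1*(-38362/19) = 1479 + 38362/19 = 66463/19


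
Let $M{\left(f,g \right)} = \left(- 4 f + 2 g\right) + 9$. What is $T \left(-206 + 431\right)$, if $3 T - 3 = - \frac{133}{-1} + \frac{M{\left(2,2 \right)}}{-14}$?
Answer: $\frac{142425}{14} \approx 10173.0$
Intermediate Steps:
$M{\left(f,g \right)} = 9 - 4 f + 2 g$
$T = \frac{633}{14}$ ($T = 1 + \frac{- \frac{133}{-1} + \frac{9 - 8 + 2 \cdot 2}{-14}}{3} = 1 + \frac{\left(-133\right) \left(-1\right) + \left(9 - 8 + 4\right) \left(- \frac{1}{14}\right)}{3} = 1 + \frac{133 + 5 \left(- \frac{1}{14}\right)}{3} = 1 + \frac{133 - \frac{5}{14}}{3} = 1 + \frac{1}{3} \cdot \frac{1857}{14} = 1 + \frac{619}{14} = \frac{633}{14} \approx 45.214$)
$T \left(-206 + 431\right) = \frac{633 \left(-206 + 431\right)}{14} = \frac{633}{14} \cdot 225 = \frac{142425}{14}$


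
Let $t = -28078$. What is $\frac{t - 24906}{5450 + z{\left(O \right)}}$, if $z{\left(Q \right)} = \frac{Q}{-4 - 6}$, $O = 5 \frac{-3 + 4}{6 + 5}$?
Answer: $- \frac{1165648}{119899} \approx -9.7219$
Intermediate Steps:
$O = \frac{5}{11}$ ($O = 5 \cdot 1 \cdot \frac{1}{11} = 5 \cdot \frac{1}{11} = \frac{5}{11} \approx 0.45455$)
$z{\left(Q \right)} = - \frac{Q}{10}$ ($z{\left(Q \right)} = \frac{Q}{-10} = Q \left(- \frac{1}{10}\right) = - \frac{Q}{10}$)
$\frac{t - 24906}{5450 + z{\left(O \right)}} = \frac{-28078 - 24906}{5450 - \frac{1}{22}} = - \frac{52984}{5450 - \frac{1}{22}} = - \frac{52984}{\frac{119899}{22}} = \left(-52984\right) \frac{22}{119899} = - \frac{1165648}{119899}$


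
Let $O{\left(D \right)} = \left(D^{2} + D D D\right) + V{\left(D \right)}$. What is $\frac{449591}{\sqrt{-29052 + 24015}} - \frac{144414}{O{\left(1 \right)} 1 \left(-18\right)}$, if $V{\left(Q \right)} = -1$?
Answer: $8023 - \frac{449591 i \sqrt{5037}}{5037} \approx 8023.0 - 6334.8 i$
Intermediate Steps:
$O{\left(D \right)} = -1 + D^{2} + D^{3}$ ($O{\left(D \right)} = \left(D^{2} + D D D\right) - 1 = \left(D^{2} + D^{2} D\right) - 1 = \left(D^{2} + D^{3}\right) - 1 = -1 + D^{2} + D^{3}$)
$\frac{449591}{\sqrt{-29052 + 24015}} - \frac{144414}{O{\left(1 \right)} 1 \left(-18\right)} = \frac{449591}{\sqrt{-29052 + 24015}} - \frac{144414}{\left(-1 + 1^{2} + 1^{3}\right) 1 \left(-18\right)} = \frac{449591}{\sqrt{-5037}} - \frac{144414}{\left(-1 + 1 + 1\right) 1 \left(-18\right)} = \frac{449591}{i \sqrt{5037}} - \frac{144414}{1 \cdot 1 \left(-18\right)} = 449591 \left(- \frac{i \sqrt{5037}}{5037}\right) - \frac{144414}{1 \left(-18\right)} = - \frac{449591 i \sqrt{5037}}{5037} - \frac{144414}{-18} = - \frac{449591 i \sqrt{5037}}{5037} - -8023 = - \frac{449591 i \sqrt{5037}}{5037} + 8023 = 8023 - \frac{449591 i \sqrt{5037}}{5037}$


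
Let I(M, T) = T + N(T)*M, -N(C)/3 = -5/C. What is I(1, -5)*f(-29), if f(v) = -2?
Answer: 16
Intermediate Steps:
N(C) = 15/C (N(C) = -(-15)/C = 15/C)
I(M, T) = T + 15*M/T (I(M, T) = T + (15/T)*M = T + 15*M/T)
I(1, -5)*f(-29) = (-5 + 15*1/(-5))*(-2) = (-5 + 15*1*(-⅕))*(-2) = (-5 - 3)*(-2) = -8*(-2) = 16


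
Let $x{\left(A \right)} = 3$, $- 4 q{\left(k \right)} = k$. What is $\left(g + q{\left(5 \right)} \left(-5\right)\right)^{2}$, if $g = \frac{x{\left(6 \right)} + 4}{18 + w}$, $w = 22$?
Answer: $\frac{66049}{1600} \approx 41.281$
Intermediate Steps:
$q{\left(k \right)} = - \frac{k}{4}$
$g = \frac{7}{40}$ ($g = \frac{3 + 4}{18 + 22} = \frac{7}{40} \approx 0.175$)
$\left(g + q{\left(5 \right)} \left(-5\right)\right)^{2} = \left(\frac{7}{40} + \left(- \frac{1}{4}\right) 5 \left(-5\right)\right)^{2} = \left(\frac{7}{40} - - \frac{25}{4}\right)^{2} = \left(\frac{7}{40} + \frac{25}{4}\right)^{2} = \left(\frac{257}{40}\right)^{2} = \frac{66049}{1600}$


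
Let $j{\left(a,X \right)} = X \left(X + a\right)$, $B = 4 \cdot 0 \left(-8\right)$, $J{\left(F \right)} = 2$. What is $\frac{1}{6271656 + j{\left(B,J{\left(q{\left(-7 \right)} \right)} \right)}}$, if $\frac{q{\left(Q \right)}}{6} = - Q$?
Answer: $\frac{1}{6271660} \approx 1.5945 \cdot 10^{-7}$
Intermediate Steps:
$q{\left(Q \right)} = - 6 Q$ ($q{\left(Q \right)} = 6 \left(- Q\right) = - 6 Q$)
$B = 0$ ($B = 0 \left(-8\right) = 0$)
$\frac{1}{6271656 + j{\left(B,J{\left(q{\left(-7 \right)} \right)} \right)}} = \frac{1}{6271656 + 2 \left(2 + 0\right)} = \frac{1}{6271656 + 2 \cdot 2} = \frac{1}{6271656 + 4} = \frac{1}{6271660}$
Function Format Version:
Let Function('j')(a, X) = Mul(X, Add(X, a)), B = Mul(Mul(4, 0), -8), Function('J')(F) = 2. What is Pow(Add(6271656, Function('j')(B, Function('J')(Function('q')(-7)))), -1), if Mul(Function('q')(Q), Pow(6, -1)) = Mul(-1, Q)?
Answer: Rational(1, 6271660) ≈ 1.5945e-7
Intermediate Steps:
Function('q')(Q) = Mul(-6, Q) (Function('q')(Q) = Mul(6, Mul(-1, Q)) = Mul(-6, Q))
B = 0 (B = Mul(0, -8) = 0)
Pow(Add(6271656, Function('j')(B, Function('J')(Function('q')(-7)))), -1) = Pow(Add(6271656, Mul(2, Add(2, 0))), -1) = Pow(Add(6271656, Mul(2, 2)), -1) = Pow(Add(6271656, 4), -1) = Pow(6271660, -1) = Rational(1, 6271660)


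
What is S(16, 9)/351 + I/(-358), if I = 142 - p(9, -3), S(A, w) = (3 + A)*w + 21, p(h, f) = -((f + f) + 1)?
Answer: 6883/41886 ≈ 0.16433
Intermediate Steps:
p(h, f) = -1 - 2*f (p(h, f) = -(2*f + 1) = -(1 + 2*f) = -1 - 2*f)
S(A, w) = 21 + w*(3 + A) (S(A, w) = w*(3 + A) + 21 = 21 + w*(3 + A))
I = 137 (I = 142 - (-1 - 2*(-3)) = 142 - (-1 + 6) = 142 - 1*5 = 142 - 5 = 137)
S(16, 9)/351 + I/(-358) = (21 + 3*9 + 16*9)/351 + 137/(-358) = (21 + 27 + 144)*(1/351) + 137*(-1/358) = 192*(1/351) - 137/358 = 64/117 - 137/358 = 6883/41886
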